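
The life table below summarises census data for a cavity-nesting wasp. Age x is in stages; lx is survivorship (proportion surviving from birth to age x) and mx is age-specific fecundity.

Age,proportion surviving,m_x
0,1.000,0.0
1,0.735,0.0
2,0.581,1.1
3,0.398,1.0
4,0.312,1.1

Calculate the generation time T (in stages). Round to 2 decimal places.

lx·mx: 0, 0, 0.6391, 0.398, 0.3432 → R0 = 1.3803
x·lx·mx: 0, 0, 1.2782, 1.194, 1.3728 → Σ = 3.845
T = 3.845 / 1.3803 = 2.785626… → 2.79

2.79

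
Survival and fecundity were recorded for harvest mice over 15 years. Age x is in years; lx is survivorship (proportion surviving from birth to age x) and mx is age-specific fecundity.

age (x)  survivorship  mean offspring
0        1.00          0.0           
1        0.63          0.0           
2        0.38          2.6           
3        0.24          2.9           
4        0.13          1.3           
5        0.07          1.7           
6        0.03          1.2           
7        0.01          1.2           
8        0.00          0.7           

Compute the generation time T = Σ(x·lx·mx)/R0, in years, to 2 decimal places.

lx·mx: 0, 0, 0.988, 0.696, 0.169, 0.119, 0.036, 0.012, 0 → R0 = 2.02
x·lx·mx: 0, 0, 1.976, 2.088, 0.676, 0.595, 0.216, 0.084, 0 → Σ = 5.635
T = 5.635 / 2.02 = 2.789604… → 2.79

2.79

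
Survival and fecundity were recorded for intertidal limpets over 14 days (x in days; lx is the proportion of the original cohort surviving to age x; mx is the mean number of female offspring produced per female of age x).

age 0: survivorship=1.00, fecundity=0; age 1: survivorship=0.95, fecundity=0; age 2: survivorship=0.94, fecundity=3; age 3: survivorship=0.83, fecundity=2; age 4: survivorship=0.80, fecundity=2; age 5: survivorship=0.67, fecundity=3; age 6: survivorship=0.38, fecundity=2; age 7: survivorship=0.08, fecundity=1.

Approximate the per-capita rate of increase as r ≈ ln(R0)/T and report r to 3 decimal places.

R0 = Σ lx·mx = 0 + 0 + 2.82 + 1.66 + 1.6 + 2.01 + 0.76 + 0.08 = 8.93
Σ x·lx·mx = 32.19; T = 32.19/8.93 = 3.6047…
r ≈ ln(R0)/T = ln(8.93)/3.6047… = 0.60738… → 0.607

0.607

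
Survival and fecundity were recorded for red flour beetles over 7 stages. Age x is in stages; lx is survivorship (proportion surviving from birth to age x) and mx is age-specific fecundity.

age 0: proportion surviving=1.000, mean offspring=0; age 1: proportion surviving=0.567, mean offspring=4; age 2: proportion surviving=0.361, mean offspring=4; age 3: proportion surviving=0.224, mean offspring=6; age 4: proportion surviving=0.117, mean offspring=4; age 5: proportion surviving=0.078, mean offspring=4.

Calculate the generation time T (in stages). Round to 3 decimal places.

2.162

lx·mx: 0, 2.268, 1.444, 1.344, 0.468, 0.312 → R0 = 5.836
x·lx·mx: 0, 2.268, 2.888, 4.032, 1.872, 1.56 → Σ = 12.62
T = 12.62 / 5.836 = 2.16244… → 2.162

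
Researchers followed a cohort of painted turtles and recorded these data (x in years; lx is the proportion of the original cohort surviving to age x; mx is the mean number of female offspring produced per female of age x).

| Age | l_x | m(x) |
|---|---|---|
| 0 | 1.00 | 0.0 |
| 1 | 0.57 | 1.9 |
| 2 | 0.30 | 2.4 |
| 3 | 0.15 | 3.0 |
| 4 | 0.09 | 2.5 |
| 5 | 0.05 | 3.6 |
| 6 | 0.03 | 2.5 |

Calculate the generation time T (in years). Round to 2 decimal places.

lx·mx: 0, 1.083, 0.72, 0.45, 0.225, 0.18, 0.075 → R0 = 2.733
x·lx·mx: 0, 1.083, 1.44, 1.35, 0.9, 0.9, 0.45 → Σ = 6.123
T = 6.123 / 2.733 = 2.240395… → 2.24

2.24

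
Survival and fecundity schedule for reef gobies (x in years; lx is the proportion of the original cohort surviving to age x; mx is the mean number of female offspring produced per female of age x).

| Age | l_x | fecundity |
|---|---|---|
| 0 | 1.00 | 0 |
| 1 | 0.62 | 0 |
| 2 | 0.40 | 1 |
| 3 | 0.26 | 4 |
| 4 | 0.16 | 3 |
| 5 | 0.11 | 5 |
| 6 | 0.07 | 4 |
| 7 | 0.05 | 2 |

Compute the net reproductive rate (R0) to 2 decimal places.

2.85

lx·mx by age: 0, 0, 0.4, 1.04, 0.48, 0.55, 0.28, 0.1
R0 = Σ lx·mx = 2.85 → 2.85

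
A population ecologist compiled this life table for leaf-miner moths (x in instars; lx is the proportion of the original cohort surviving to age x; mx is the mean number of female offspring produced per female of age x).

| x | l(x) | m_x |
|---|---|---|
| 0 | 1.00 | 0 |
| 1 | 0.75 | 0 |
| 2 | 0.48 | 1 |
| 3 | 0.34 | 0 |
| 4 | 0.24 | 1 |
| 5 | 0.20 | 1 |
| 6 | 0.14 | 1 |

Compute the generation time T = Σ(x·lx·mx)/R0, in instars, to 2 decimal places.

lx·mx: 0, 0, 0.48, 0, 0.24, 0.2, 0.14 → R0 = 1.06
x·lx·mx: 0, 0, 0.96, 0, 0.96, 1, 0.84 → Σ = 3.76
T = 3.76 / 1.06 = 3.54717… → 3.55

3.55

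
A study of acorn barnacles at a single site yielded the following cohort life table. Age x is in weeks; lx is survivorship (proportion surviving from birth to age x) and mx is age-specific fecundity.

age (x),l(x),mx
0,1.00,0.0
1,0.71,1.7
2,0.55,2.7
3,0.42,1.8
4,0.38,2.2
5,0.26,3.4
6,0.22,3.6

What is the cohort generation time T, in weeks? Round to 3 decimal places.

3.181

lx·mx: 0, 1.207, 1.485, 0.756, 0.836, 0.884, 0.792 → R0 = 5.96
x·lx·mx: 0, 1.207, 2.97, 2.268, 3.344, 4.42, 4.752 → Σ = 18.961
T = 18.961 / 5.96 = 3.181376… → 3.181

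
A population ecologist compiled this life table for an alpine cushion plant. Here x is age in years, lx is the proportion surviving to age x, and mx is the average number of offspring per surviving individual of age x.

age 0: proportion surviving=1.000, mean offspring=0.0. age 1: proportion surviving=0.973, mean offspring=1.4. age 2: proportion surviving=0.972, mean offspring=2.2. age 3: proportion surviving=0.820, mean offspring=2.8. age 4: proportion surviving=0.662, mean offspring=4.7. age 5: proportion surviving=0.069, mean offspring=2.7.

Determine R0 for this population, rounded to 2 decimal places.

lx·mx by age: 0, 1.3622, 2.1384, 2.296, 3.1114, 0.1863
R0 = Σ lx·mx = 9.0943 → 9.09

9.09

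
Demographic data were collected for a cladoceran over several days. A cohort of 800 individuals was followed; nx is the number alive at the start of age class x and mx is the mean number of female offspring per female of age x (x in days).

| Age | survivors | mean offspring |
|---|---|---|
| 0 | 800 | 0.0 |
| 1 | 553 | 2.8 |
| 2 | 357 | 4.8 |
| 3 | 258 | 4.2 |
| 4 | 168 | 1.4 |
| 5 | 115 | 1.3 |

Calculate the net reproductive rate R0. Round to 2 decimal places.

5.91

lx = nx/n0 = nx/800: 1, 0.69125, 0.44625, 0.3225, 0.21, 0.14375
lx·mx by age: 0, 1.9355, 2.142, 1.3545, 0.294, 0.186875
R0 = Σ lx·mx = 5.912875 → 5.91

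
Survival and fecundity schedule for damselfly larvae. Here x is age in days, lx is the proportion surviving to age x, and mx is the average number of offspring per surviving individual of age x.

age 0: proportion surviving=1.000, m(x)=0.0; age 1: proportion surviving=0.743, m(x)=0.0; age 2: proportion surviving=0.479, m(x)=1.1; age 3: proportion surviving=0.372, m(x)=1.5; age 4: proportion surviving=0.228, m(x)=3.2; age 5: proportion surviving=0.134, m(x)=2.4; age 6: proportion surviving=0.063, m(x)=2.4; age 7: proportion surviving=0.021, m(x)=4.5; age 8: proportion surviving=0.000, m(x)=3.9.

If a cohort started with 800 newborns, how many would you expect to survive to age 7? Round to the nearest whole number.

Expected survivors = N0 · l_7 = 800 × 0.021 = 16.8 → 17

17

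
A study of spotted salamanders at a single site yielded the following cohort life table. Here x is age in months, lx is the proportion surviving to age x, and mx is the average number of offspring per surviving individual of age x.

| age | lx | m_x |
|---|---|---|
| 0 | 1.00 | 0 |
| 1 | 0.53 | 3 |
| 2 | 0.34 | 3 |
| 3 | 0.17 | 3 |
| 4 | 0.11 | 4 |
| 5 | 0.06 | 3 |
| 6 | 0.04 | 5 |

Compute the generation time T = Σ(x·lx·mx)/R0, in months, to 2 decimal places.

lx·mx: 0, 1.59, 1.02, 0.51, 0.44, 0.18, 0.2 → R0 = 3.94
x·lx·mx: 0, 1.59, 2.04, 1.53, 1.76, 0.9, 1.2 → Σ = 9.02
T = 9.02 / 3.94 = 2.28934… → 2.29

2.29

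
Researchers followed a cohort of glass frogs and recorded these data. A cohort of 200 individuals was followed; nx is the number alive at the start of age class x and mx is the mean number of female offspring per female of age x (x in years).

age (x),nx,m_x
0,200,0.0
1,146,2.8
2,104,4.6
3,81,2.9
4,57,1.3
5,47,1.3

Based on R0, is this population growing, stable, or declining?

growing

lx = nx/n0 = nx/200: 1, 0.73, 0.52, 0.405, 0.285, 0.235
R0 = Σ lx·mx = 0 + 2.044 + 2.392 + 1.1745 + 0.3705 + 0.3055 = 6.2865
R0 > 1, so the population is growing.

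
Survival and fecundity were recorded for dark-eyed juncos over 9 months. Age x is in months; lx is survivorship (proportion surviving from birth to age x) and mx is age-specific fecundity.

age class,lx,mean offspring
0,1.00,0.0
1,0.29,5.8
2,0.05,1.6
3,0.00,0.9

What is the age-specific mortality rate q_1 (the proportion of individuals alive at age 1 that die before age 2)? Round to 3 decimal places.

0.828

q_1 = (l_1 − l_2) / l_1 = (0.29 − 0.05) / 0.29
     = 0.24 / 0.29 = 0.827586… → 0.828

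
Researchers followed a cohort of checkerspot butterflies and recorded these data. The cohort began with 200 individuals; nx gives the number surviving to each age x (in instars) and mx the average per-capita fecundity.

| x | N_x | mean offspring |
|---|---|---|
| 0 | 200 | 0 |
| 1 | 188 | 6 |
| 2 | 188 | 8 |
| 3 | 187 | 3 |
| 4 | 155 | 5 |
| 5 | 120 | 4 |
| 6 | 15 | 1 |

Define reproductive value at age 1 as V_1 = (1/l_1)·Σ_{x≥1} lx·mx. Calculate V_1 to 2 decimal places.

23.74

lx = nx/n0 = nx/200: 1, 0.94, 0.94, 0.935, 0.775, 0.6, 0.075
lx·mx for x ≥ 1: 5.64, 7.52, 2.805, 3.875, 2.4, 0.075 → sum = 22.315
V_1 = 22.315 / l_1 = 22.315 / 0.94 = 23.739362… → 23.74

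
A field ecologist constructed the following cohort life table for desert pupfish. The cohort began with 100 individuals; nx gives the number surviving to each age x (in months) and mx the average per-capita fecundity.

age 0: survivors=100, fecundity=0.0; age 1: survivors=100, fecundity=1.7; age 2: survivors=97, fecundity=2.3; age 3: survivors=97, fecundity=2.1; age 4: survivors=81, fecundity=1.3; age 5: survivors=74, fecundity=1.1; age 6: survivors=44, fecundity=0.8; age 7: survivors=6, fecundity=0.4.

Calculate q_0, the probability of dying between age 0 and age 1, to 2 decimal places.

0.00

lx = nx/n0 = nx/100: 1, 1, 0.97, 0.97, 0.81, 0.74, 0.44, 0.06
q_0 = (l_0 − l_1) / l_0 = (1 − 1) / 1
     = 0 / 1 = 0 → 0.00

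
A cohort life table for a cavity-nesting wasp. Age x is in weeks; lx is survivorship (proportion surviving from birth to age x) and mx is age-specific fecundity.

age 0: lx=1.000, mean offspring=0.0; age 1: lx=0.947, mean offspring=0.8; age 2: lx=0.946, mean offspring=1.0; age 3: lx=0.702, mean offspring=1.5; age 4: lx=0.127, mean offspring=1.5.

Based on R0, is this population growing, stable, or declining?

R0 = Σ lx·mx = 0 + 0.7576 + 0.946 + 1.053 + 0.1905 = 2.9471
R0 > 1, so the population is growing.

growing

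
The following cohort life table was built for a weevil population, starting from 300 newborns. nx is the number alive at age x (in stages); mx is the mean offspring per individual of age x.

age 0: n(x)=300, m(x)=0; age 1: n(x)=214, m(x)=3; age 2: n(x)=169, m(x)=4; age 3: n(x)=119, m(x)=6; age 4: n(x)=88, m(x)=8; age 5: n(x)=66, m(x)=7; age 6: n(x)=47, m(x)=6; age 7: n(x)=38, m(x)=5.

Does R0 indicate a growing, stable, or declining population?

lx = nx/n0 = nx/300: 1, 0.71333…, 0.56333…, 0.39667…, 0.29333…, 0.22, 0.15667…, 0.12667…
R0 = Σ lx·mx = 0 + 2.14… + 2.253333… + 2.38… + 2.346667… + 1.54 + 0.94… + 0.633333… = 12.233333…
R0 > 1, so the population is growing.

growing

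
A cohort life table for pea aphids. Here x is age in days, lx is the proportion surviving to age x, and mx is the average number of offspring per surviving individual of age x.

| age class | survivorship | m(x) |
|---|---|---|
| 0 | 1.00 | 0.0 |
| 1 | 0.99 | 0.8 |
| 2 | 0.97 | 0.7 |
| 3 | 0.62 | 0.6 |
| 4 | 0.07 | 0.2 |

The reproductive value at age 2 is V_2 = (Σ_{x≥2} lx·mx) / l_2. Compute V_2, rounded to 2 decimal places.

lx·mx for x ≥ 2: 0.679, 0.372, 0.014 → sum = 1.065
V_2 = 1.065 / l_2 = 1.065 / 0.97 = 1.097938… → 1.10

1.10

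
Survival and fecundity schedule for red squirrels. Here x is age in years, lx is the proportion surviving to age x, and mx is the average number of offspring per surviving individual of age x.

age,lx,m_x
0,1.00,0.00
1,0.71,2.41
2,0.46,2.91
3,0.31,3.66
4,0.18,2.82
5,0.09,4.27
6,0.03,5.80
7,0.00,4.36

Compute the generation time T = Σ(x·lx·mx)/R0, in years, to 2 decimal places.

2.44

lx·mx: 0, 1.7111, 1.3386, 1.1346, 0.5076, 0.3843, 0.174, 0 → R0 = 5.2502
x·lx·mx: 0, 1.7111, 2.6772, 3.4038, 2.0304, 1.9215, 1.044, 0 → Σ = 12.788
T = 12.788 / 5.2502 = 2.435717… → 2.44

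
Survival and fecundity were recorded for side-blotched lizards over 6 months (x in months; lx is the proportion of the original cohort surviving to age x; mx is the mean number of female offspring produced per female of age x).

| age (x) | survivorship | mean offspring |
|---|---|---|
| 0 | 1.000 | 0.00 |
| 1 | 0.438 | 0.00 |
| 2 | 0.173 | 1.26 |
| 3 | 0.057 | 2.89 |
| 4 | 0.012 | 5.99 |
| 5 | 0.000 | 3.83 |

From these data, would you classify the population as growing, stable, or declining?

declining

R0 = Σ lx·mx = 0 + 0 + 0.21798 + 0.16473 + 0.07188 + 0 = 0.45459
R0 < 1, so the population is declining.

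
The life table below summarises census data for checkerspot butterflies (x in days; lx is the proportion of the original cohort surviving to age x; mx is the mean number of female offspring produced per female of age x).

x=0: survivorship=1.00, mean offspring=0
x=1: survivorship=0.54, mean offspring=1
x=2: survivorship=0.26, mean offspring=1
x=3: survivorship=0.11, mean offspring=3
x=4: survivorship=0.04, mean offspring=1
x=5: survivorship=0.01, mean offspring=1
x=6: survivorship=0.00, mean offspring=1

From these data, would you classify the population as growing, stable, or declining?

growing

R0 = Σ lx·mx = 0 + 0.54 + 0.26 + 0.33 + 0.04 + 0.01 + 0 = 1.18
R0 > 1, so the population is growing.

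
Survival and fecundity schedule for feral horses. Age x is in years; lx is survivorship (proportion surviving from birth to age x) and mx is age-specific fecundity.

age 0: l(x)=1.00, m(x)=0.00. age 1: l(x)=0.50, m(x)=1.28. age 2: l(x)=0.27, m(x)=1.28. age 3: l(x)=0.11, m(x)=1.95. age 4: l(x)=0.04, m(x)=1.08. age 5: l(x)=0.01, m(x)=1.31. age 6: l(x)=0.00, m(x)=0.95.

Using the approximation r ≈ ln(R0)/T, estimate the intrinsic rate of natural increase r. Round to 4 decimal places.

R0 = Σ lx·mx = 0 + 0.64 + 0.3456 + 0.2145 + 0.0432 + 0.0131 + 0 = 1.2564
Σ x·lx·mx = 2.213; T = 2.213/1.2564 = 1.76138…
r ≈ ln(R0)/T = ln(1.2564)/1.76138… = 0.129586… → 0.1296

0.1296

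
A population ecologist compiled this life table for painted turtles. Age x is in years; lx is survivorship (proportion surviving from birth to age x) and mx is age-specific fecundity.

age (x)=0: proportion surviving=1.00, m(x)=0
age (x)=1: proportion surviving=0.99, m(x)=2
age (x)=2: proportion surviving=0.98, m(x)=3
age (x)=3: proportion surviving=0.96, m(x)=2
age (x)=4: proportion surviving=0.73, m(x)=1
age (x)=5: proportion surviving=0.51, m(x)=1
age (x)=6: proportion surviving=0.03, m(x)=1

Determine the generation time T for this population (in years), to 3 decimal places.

2.376

lx·mx: 0, 1.98, 2.94, 1.92, 0.73, 0.51, 0.03 → R0 = 8.11
x·lx·mx: 0, 1.98, 5.88, 5.76, 2.92, 2.55, 0.18 → Σ = 19.27
T = 19.27 / 8.11 = 2.376079… → 2.376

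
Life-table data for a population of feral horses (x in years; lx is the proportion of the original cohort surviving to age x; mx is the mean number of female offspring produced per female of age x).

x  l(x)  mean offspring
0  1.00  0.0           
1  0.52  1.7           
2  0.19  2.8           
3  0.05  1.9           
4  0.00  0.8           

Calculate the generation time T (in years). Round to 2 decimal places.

lx·mx: 0, 0.884, 0.532, 0.095, 0 → R0 = 1.511
x·lx·mx: 0, 0.884, 1.064, 0.285, 0 → Σ = 2.233
T = 2.233 / 1.511 = 1.477829… → 1.48

1.48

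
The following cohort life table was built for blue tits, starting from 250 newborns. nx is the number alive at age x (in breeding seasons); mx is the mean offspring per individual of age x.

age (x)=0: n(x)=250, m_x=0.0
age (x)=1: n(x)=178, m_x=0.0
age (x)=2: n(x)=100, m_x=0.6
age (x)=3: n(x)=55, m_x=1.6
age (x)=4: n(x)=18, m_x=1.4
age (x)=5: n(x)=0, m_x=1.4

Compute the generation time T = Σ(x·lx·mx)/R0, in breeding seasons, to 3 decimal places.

lx = nx/n0 = nx/250: 1, 0.712, 0.4, 0.22, 0.072, 0
lx·mx: 0, 0, 0.24, 0.352, 0.1008, 0 → R0 = 0.6928
x·lx·mx: 0, 0, 0.48, 1.056, 0.4032, 0 → Σ = 1.9392
T = 1.9392 / 0.6928 = 2.799076… → 2.799

2.799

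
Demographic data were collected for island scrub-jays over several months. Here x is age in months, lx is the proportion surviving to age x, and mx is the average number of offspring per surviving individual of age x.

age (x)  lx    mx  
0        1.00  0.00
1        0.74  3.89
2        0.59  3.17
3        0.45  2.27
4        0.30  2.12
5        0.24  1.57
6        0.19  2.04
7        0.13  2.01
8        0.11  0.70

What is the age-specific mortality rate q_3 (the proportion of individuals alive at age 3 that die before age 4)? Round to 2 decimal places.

0.33

q_3 = (l_3 − l_4) / l_3 = (0.45 − 0.3) / 0.45
     = 0.15 / 0.45 = 0.333333… → 0.33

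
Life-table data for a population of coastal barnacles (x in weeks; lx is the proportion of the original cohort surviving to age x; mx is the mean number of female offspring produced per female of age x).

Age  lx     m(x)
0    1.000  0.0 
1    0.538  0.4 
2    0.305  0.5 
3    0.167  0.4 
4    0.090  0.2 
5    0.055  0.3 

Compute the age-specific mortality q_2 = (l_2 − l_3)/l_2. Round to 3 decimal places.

q_2 = (l_2 − l_3) / l_2 = (0.305 − 0.167) / 0.305
     = 0.138 / 0.305 = 0.452459… → 0.452

0.452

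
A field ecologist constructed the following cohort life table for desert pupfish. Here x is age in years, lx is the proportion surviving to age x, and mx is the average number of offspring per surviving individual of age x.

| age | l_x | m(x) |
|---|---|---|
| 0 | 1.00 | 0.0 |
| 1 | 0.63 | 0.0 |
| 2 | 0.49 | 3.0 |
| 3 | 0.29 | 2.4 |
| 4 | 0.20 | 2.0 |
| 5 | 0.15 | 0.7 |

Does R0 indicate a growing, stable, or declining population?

R0 = Σ lx·mx = 0 + 0 + 1.47 + 0.696 + 0.4 + 0.105 = 2.671
R0 > 1, so the population is growing.

growing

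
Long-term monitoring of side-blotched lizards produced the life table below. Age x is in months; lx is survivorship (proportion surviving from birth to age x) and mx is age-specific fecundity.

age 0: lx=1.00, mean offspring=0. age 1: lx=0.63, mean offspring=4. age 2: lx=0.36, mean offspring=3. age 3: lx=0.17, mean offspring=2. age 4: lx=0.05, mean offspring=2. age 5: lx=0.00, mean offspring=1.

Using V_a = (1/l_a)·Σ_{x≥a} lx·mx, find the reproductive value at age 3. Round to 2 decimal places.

2.59

lx·mx for x ≥ 3: 0.34, 0.1, 0 → sum = 0.44
V_3 = 0.44 / l_3 = 0.44 / 0.17 = 2.588235… → 2.59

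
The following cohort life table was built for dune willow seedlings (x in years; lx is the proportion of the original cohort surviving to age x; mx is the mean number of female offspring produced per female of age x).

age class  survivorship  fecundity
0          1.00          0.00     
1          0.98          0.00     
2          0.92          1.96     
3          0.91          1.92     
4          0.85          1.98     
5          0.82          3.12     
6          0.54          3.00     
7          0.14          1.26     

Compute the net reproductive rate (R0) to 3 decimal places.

9.588

lx·mx by age: 0, 0, 1.8032, 1.7472, 1.683, 2.5584, 1.62, 0.1764
R0 = Σ lx·mx = 9.5882 → 9.588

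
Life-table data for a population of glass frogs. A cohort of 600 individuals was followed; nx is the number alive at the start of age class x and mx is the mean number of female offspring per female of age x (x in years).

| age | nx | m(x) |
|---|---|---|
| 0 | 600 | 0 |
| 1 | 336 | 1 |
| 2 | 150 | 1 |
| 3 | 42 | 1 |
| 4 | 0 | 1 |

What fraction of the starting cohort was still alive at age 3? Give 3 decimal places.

l_3 = n_3/n_0 = 42/600 = 0.07 → 0.070

0.070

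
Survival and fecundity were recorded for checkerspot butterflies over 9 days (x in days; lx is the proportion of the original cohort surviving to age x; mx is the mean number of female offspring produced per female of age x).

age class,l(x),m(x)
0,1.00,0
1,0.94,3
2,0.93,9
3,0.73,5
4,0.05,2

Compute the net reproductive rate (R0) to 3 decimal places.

lx·mx by age: 0, 2.82, 8.37, 3.65, 0.1
R0 = Σ lx·mx = 14.94 → 14.940

14.940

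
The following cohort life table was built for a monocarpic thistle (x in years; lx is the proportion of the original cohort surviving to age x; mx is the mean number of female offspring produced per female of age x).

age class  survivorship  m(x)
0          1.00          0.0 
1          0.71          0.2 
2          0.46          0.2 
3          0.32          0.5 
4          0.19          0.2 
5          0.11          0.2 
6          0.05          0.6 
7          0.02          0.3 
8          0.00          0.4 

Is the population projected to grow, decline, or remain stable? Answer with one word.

R0 = Σ lx·mx = 0 + 0.142 + 0.092 + 0.16 + 0.038 + 0.022 + 0.03 + 0.006 + 0 = 0.49
R0 < 1, so the population is declining.

declining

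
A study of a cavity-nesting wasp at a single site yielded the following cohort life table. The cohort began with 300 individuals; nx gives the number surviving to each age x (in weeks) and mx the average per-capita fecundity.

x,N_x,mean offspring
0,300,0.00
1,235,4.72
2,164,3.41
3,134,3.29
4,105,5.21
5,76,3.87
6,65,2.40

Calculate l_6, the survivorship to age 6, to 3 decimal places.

0.217

l_6 = n_6/n_0 = 65/300 = 0.216667… → 0.217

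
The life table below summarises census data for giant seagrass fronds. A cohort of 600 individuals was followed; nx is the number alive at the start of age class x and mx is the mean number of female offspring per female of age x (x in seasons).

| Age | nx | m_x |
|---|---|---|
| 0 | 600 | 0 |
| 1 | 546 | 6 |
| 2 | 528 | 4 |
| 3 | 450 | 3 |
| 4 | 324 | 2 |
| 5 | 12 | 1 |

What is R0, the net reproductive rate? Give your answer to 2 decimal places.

12.33

lx = nx/n0 = nx/600: 1, 0.91, 0.88, 0.75, 0.54, 0.02
lx·mx by age: 0, 5.46, 3.52, 2.25, 1.08, 0.02
R0 = Σ lx·mx = 12.33 → 12.33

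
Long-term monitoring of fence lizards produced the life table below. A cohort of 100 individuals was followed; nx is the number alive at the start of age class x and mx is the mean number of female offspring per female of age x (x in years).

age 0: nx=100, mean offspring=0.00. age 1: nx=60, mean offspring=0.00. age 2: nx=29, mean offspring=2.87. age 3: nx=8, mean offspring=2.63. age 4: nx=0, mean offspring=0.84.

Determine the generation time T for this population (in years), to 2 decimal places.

2.20

lx = nx/n0 = nx/100: 1, 0.6, 0.29, 0.08, 0
lx·mx: 0, 0, 0.8323, 0.2104, 0 → R0 = 1.0427
x·lx·mx: 0, 0, 1.6646, 0.6312, 0 → Σ = 2.2958
T = 2.2958 / 1.0427 = 2.201784… → 2.20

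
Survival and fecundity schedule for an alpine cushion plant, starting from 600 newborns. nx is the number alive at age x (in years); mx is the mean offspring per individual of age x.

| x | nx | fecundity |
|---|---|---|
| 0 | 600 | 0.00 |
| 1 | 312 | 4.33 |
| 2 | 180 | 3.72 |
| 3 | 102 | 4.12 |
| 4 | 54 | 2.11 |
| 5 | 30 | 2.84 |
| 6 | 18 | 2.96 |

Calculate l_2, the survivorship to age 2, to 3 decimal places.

0.300

l_2 = n_2/n_0 = 180/600 = 0.3 → 0.300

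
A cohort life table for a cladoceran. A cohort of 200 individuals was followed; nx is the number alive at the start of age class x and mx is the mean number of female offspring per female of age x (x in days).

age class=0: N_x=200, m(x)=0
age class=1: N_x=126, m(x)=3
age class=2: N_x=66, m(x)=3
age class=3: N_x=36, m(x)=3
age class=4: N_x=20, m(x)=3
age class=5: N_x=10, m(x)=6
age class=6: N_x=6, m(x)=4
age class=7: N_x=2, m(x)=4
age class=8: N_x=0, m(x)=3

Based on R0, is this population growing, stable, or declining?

lx = nx/n0 = nx/200: 1, 0.63, 0.33, 0.18, 0.1, 0.05, 0.03, 0.01, 0
R0 = Σ lx·mx = 0 + 1.89 + 0.99 + 0.54 + 0.3 + 0.3 + 0.12 + 0.04 + 0 = 4.18
R0 > 1, so the population is growing.

growing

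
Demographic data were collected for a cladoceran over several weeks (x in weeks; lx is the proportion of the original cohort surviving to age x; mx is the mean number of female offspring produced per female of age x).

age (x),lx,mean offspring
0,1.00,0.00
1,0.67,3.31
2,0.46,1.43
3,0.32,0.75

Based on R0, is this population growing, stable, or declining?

growing

R0 = Σ lx·mx = 0 + 2.2177 + 0.6578 + 0.24 = 3.1155
R0 > 1, so the population is growing.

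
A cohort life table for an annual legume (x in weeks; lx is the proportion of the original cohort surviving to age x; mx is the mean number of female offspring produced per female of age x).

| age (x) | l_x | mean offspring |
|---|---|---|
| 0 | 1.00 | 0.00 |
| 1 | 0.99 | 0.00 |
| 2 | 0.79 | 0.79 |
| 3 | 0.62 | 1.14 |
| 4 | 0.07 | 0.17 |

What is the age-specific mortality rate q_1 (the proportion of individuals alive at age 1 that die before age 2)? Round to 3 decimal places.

q_1 = (l_1 − l_2) / l_1 = (0.99 − 0.79) / 0.99
     = 0.2 / 0.99 = 0.20202… → 0.202

0.202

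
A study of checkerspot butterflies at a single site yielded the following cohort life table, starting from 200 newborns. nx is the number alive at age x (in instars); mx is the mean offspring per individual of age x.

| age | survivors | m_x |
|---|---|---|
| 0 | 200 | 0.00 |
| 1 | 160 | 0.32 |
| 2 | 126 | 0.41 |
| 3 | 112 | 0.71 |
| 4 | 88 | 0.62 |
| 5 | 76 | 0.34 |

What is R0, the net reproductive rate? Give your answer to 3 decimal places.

1.314

lx = nx/n0 = nx/200: 1, 0.8, 0.63, 0.56, 0.44, 0.38
lx·mx by age: 0, 0.256, 0.2583, 0.3976, 0.2728, 0.1292
R0 = Σ lx·mx = 1.3139 → 1.314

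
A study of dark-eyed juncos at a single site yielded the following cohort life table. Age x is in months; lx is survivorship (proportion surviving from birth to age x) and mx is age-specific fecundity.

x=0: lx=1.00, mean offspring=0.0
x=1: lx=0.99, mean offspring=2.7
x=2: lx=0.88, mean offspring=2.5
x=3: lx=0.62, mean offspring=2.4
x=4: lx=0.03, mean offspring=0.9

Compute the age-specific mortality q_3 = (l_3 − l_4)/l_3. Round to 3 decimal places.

q_3 = (l_3 − l_4) / l_3 = (0.62 − 0.03) / 0.62
     = 0.59 / 0.62 = 0.951613… → 0.952

0.952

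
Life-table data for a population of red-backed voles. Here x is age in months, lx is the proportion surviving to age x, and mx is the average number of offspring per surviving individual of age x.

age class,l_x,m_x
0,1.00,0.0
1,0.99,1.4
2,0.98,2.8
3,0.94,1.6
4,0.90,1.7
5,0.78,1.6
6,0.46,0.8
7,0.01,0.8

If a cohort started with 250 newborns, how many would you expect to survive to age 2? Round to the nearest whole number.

Expected survivors = N0 · l_2 = 250 × 0.98 = 245 → 245

245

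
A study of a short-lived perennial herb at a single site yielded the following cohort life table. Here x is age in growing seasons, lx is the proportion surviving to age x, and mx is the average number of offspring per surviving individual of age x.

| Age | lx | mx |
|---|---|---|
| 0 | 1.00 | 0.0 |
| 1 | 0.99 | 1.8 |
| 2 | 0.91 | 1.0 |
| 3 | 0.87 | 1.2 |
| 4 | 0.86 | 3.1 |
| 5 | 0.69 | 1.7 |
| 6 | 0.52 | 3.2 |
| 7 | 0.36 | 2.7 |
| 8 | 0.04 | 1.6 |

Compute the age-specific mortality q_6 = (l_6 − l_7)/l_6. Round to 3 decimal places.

0.308

q_6 = (l_6 − l_7) / l_6 = (0.52 − 0.36) / 0.52
     = 0.16 / 0.52 = 0.307692… → 0.308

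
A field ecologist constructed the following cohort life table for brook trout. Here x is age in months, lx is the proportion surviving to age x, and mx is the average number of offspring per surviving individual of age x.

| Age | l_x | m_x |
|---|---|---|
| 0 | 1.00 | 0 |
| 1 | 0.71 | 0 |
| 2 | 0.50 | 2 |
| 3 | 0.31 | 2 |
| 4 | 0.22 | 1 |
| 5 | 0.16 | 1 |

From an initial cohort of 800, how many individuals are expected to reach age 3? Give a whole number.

Expected survivors = N0 · l_3 = 800 × 0.31 = 248 → 248

248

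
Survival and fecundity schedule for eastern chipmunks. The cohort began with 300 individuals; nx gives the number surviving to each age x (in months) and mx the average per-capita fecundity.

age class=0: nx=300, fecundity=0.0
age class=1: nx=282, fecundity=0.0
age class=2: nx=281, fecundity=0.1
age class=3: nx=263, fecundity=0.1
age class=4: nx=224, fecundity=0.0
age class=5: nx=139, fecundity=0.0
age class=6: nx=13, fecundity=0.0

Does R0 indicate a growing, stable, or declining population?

lx = nx/n0 = nx/300: 1, 0.94, 0.93667…, 0.87667…, 0.74667…, 0.46333…, 0.04333…
R0 = Σ lx·mx = 0 + 0 + 0.093667… + 0.087667… + 0 + 0 + 0 = 0.181333…
R0 < 1, so the population is declining.

declining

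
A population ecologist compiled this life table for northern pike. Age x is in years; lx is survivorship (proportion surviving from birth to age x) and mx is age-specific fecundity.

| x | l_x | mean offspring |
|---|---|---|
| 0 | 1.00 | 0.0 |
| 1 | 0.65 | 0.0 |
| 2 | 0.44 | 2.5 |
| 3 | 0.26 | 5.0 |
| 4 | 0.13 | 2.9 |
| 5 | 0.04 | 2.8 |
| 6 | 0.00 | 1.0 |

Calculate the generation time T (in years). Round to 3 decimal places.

lx·mx: 0, 0, 1.1, 1.3, 0.377, 0.112, 0 → R0 = 2.889
x·lx·mx: 0, 0, 2.2, 3.9, 1.508, 0.56, 0 → Σ = 8.168
T = 8.168 / 2.889 = 2.827276… → 2.827

2.827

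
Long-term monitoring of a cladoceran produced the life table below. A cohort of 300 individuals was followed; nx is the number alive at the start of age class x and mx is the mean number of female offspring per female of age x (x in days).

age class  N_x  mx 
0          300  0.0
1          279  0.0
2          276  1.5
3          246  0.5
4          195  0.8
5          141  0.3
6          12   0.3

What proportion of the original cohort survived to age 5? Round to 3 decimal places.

l_5 = n_5/n_0 = 141/300 = 0.47 → 0.470

0.470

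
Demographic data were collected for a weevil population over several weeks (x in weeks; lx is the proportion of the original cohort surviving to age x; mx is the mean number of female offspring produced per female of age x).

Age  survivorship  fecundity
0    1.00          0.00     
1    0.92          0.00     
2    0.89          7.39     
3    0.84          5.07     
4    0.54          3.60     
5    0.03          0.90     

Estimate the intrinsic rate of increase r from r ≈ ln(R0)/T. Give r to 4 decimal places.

0.9650

R0 = Σ lx·mx = 0 + 0 + 6.5771 + 4.2588 + 1.944 + 0.027 = 12.8069
Σ x·lx·mx = 33.8416; T = 33.8416/12.8069 = 2.64245…
r ≈ ln(R0)/T = ln(12.8069)/2.64245… = 0.965007… → 0.9650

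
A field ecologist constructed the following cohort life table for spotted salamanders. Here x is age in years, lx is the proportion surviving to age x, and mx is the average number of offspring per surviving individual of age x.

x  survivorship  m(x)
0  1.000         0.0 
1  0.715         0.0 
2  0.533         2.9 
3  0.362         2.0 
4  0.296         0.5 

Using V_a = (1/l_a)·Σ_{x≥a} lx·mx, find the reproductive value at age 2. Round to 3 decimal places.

lx·mx for x ≥ 2: 1.5457, 0.724, 0.148 → sum = 2.4177
V_2 = 2.4177 / l_2 = 2.4177 / 0.533 = 4.536023… → 4.536

4.536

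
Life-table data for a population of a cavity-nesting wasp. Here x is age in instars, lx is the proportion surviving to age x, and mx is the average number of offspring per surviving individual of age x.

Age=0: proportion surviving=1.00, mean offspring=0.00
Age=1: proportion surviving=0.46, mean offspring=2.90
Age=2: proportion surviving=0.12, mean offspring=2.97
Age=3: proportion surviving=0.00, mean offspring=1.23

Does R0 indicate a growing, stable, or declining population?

growing

R0 = Σ lx·mx = 0 + 1.334 + 0.3564 + 0 = 1.6904
R0 > 1, so the population is growing.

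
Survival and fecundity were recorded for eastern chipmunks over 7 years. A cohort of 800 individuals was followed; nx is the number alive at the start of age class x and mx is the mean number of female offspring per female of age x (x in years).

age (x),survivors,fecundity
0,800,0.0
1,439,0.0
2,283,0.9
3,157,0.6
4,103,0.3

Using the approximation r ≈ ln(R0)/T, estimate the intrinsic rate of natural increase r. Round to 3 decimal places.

-0.309

lx = nx/n0 = nx/800: 1, 0.54875, 0.35375, 0.19625, 0.12875
R0 = Σ lx·mx = 0 + 0 + 0.31838… + 0.11775… + 0.03863… = 0.47475
Σ x·lx·mx = 1.1445; T = 1.1445/0.47475 = 2.41074…
r ≈ ln(R0)/T = ln(0.47475)/2.41074… = -0.30902… → -0.309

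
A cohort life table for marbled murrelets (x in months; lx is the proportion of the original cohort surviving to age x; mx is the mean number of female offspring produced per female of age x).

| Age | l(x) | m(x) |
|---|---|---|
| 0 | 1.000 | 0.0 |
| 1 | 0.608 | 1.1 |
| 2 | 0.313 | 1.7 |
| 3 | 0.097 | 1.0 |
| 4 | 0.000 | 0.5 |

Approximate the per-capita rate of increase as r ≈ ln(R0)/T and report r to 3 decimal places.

R0 = Σ lx·mx = 0 + 0.6688 + 0.5321 + 0.097 + 0 = 1.2979
Σ x·lx·mx = 2.024; T = 2.024/1.2979 = 1.55944…
r ≈ ln(R0)/T = ln(1.2979)/1.55944… = 0.16721… → 0.167

0.167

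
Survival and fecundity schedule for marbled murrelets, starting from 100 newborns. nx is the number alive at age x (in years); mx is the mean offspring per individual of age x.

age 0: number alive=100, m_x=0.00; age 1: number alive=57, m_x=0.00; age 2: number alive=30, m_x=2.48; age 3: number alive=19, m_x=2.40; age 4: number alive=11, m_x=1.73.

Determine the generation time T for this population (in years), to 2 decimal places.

lx = nx/n0 = nx/100: 1, 0.57, 0.3, 0.19, 0.11
lx·mx: 0, 0, 0.744, 0.456, 0.1903 → R0 = 1.3903
x·lx·mx: 0, 0, 1.488, 1.368, 0.7612 → Σ = 3.6172
T = 3.6172 / 1.3903 = 2.601741… → 2.60

2.60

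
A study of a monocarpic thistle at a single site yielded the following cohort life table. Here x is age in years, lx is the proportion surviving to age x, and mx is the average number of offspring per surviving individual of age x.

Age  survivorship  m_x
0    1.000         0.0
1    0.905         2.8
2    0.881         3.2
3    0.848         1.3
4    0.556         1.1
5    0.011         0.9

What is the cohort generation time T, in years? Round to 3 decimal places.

1.975

lx·mx: 0, 2.534, 2.8192, 1.1024, 0.6116, 0.0099 → R0 = 7.0771
x·lx·mx: 0, 2.534, 5.6384, 3.3072, 2.4464, 0.0495 → Σ = 13.9755
T = 13.9755 / 7.0771 = 1.97475… → 1.975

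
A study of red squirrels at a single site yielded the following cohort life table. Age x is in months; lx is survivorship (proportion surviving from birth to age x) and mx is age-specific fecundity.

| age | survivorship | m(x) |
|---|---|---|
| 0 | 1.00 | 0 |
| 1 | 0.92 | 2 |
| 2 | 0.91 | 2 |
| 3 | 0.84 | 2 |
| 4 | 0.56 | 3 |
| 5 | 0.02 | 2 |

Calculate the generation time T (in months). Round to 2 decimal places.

lx·mx: 0, 1.84, 1.82, 1.68, 1.68, 0.04 → R0 = 7.06
x·lx·mx: 0, 1.84, 3.64, 5.04, 6.72, 0.2 → Σ = 17.44
T = 17.44 / 7.06 = 2.470255… → 2.47

2.47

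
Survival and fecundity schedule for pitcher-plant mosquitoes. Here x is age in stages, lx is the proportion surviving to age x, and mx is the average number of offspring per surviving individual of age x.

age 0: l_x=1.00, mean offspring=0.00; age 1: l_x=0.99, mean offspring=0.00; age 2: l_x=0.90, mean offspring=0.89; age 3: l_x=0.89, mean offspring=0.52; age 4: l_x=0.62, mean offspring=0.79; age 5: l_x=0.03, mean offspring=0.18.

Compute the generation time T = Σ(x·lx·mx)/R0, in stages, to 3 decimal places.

2.829

lx·mx: 0, 0, 0.801, 0.4628, 0.4898, 0.0054 → R0 = 1.759
x·lx·mx: 0, 0, 1.602, 1.3884, 1.9592, 0.027 → Σ = 4.9766
T = 4.9766 / 1.759 = 2.829221… → 2.829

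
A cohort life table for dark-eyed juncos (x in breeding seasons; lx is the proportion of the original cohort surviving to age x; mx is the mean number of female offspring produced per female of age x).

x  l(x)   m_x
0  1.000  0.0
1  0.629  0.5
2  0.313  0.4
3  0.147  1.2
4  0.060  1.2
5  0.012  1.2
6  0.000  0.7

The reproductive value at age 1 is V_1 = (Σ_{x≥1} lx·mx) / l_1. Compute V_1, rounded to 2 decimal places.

1.12

lx·mx for x ≥ 1: 0.3145, 0.1252, 0.1764, 0.072, 0.0144, 0 → sum = 0.7025
V_1 = 0.7025 / l_1 = 0.7025 / 0.629 = 1.116852… → 1.12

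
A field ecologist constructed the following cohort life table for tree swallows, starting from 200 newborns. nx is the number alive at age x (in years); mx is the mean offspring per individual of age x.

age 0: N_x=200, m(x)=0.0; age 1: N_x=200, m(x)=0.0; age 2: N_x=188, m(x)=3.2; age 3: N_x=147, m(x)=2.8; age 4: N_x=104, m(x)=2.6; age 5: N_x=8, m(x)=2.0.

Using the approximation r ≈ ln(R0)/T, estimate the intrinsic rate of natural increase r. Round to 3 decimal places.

0.676

lx = nx/n0 = nx/200: 1, 1, 0.94, 0.735, 0.52, 0.04
R0 = Σ lx·mx = 0 + 0 + 3.008 + 2.058 + 1.352 + 0.08 = 6.498
Σ x·lx·mx = 17.998; T = 17.998/6.498 = 2.76978…
r ≈ ln(R0)/T = ln(6.498)/2.76978… = 0.67568… → 0.676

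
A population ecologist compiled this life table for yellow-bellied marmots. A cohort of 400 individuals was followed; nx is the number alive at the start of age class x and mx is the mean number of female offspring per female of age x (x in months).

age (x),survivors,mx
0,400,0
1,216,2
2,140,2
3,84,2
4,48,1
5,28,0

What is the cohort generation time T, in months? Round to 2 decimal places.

lx = nx/n0 = nx/400: 1, 0.54, 0.35, 0.21, 0.12, 0.07
lx·mx: 0, 1.08, 0.7, 0.42, 0.12, 0 → R0 = 2.32
x·lx·mx: 0, 1.08, 1.4, 1.26, 0.48, 0 → Σ = 4.22
T = 4.22 / 2.32 = 1.818966… → 1.82

1.82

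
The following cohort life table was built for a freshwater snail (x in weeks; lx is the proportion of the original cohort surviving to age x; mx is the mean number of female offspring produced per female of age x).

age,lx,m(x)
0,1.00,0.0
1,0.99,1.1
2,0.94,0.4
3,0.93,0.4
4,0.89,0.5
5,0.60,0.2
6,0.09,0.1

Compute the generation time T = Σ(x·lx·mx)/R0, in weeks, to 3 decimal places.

lx·mx: 0, 1.089, 0.376, 0.372, 0.445, 0.12, 0.009 → R0 = 2.411
x·lx·mx: 0, 1.089, 0.752, 1.116, 1.78, 0.6, 0.054 → Σ = 5.391
T = 5.391 / 2.411 = 2.236002… → 2.236

2.236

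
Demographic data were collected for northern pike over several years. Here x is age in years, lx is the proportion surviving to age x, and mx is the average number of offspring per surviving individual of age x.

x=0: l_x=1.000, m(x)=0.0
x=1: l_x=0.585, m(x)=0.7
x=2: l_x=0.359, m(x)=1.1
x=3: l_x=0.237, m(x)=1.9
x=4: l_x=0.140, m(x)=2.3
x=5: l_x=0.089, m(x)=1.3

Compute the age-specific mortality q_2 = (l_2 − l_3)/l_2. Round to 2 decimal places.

0.34

q_2 = (l_2 − l_3) / l_2 = (0.359 − 0.237) / 0.359
     = 0.122 / 0.359 = 0.339833… → 0.34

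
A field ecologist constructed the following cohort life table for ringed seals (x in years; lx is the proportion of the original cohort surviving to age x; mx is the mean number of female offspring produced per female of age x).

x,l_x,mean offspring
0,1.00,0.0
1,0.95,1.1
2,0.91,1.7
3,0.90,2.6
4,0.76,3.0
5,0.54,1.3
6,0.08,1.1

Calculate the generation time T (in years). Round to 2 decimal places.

lx·mx: 0, 1.045, 1.547, 2.34, 2.28, 0.702, 0.088 → R0 = 8.002
x·lx·mx: 0, 1.045, 3.094, 7.02, 9.12, 3.51, 0.528 → Σ = 24.317
T = 24.317 / 8.002 = 3.038865… → 3.04

3.04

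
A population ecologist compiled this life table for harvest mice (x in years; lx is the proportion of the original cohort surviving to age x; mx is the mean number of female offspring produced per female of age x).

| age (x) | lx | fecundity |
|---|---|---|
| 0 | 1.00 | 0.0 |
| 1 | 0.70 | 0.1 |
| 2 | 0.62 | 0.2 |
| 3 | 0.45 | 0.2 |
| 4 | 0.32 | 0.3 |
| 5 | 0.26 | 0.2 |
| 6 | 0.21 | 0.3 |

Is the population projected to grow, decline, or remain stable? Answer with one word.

declining

R0 = Σ lx·mx = 0 + 0.07 + 0.124 + 0.09 + 0.096 + 0.052 + 0.063 = 0.495
R0 < 1, so the population is declining.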